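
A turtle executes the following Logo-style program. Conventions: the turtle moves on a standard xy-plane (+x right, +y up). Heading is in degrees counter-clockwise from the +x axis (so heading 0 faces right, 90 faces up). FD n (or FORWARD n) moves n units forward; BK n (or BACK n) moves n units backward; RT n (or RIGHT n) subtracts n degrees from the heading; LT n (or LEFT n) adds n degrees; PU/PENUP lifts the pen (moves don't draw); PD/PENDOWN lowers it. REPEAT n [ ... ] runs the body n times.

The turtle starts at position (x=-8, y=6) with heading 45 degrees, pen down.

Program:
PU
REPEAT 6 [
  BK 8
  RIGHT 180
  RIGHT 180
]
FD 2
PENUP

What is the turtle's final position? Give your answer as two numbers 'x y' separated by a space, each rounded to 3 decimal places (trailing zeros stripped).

Answer: -40.527 -26.527

Derivation:
Executing turtle program step by step:
Start: pos=(-8,6), heading=45, pen down
PU: pen up
REPEAT 6 [
  -- iteration 1/6 --
  BK 8: (-8,6) -> (-13.657,0.343) [heading=45, move]
  RT 180: heading 45 -> 225
  RT 180: heading 225 -> 45
  -- iteration 2/6 --
  BK 8: (-13.657,0.343) -> (-19.314,-5.314) [heading=45, move]
  RT 180: heading 45 -> 225
  RT 180: heading 225 -> 45
  -- iteration 3/6 --
  BK 8: (-19.314,-5.314) -> (-24.971,-10.971) [heading=45, move]
  RT 180: heading 45 -> 225
  RT 180: heading 225 -> 45
  -- iteration 4/6 --
  BK 8: (-24.971,-10.971) -> (-30.627,-16.627) [heading=45, move]
  RT 180: heading 45 -> 225
  RT 180: heading 225 -> 45
  -- iteration 5/6 --
  BK 8: (-30.627,-16.627) -> (-36.284,-22.284) [heading=45, move]
  RT 180: heading 45 -> 225
  RT 180: heading 225 -> 45
  -- iteration 6/6 --
  BK 8: (-36.284,-22.284) -> (-41.941,-27.941) [heading=45, move]
  RT 180: heading 45 -> 225
  RT 180: heading 225 -> 45
]
FD 2: (-41.941,-27.941) -> (-40.527,-26.527) [heading=45, move]
PU: pen up
Final: pos=(-40.527,-26.527), heading=45, 0 segment(s) drawn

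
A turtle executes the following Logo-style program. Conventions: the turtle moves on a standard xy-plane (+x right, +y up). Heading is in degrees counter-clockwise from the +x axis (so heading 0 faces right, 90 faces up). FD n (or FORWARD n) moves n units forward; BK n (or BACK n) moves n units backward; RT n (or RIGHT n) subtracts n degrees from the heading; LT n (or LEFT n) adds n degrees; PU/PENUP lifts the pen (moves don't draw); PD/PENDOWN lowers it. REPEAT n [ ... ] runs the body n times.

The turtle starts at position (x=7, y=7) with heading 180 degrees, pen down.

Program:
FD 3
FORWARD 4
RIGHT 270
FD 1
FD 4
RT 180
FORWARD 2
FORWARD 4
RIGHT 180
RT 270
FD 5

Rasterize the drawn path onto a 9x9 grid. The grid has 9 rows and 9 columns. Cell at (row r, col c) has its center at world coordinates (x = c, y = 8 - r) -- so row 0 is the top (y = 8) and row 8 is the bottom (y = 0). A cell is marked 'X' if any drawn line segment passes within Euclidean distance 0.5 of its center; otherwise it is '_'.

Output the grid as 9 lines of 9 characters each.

Segment 0: (7,7) -> (4,7)
Segment 1: (4,7) -> (0,7)
Segment 2: (0,7) -> (0,6)
Segment 3: (0,6) -> (0,2)
Segment 4: (0,2) -> (-0,4)
Segment 5: (-0,4) -> (-0,8)
Segment 6: (-0,8) -> (5,8)

Answer: XXXXXX___
XXXXXXXX_
X________
X________
X________
X________
X________
_________
_________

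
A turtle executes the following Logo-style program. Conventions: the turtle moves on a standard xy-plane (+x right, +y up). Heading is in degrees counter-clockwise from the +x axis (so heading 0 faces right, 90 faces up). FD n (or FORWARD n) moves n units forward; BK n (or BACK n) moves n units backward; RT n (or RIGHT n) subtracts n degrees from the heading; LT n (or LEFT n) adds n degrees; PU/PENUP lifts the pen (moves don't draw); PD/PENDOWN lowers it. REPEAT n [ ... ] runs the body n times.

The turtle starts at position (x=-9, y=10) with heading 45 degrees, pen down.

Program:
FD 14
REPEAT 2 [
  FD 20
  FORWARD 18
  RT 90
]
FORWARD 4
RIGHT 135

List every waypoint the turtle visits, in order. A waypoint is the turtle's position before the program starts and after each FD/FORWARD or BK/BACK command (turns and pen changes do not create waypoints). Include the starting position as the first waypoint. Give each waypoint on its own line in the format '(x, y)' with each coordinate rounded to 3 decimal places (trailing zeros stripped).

Executing turtle program step by step:
Start: pos=(-9,10), heading=45, pen down
FD 14: (-9,10) -> (0.899,19.899) [heading=45, draw]
REPEAT 2 [
  -- iteration 1/2 --
  FD 20: (0.899,19.899) -> (15.042,34.042) [heading=45, draw]
  FD 18: (15.042,34.042) -> (27.77,46.77) [heading=45, draw]
  RT 90: heading 45 -> 315
  -- iteration 2/2 --
  FD 20: (27.77,46.77) -> (41.912,32.627) [heading=315, draw]
  FD 18: (41.912,32.627) -> (54.64,19.899) [heading=315, draw]
  RT 90: heading 315 -> 225
]
FD 4: (54.64,19.899) -> (51.811,17.071) [heading=225, draw]
RT 135: heading 225 -> 90
Final: pos=(51.811,17.071), heading=90, 6 segment(s) drawn
Waypoints (7 total):
(-9, 10)
(0.899, 19.899)
(15.042, 34.042)
(27.77, 46.77)
(41.912, 32.627)
(54.64, 19.899)
(51.811, 17.071)

Answer: (-9, 10)
(0.899, 19.899)
(15.042, 34.042)
(27.77, 46.77)
(41.912, 32.627)
(54.64, 19.899)
(51.811, 17.071)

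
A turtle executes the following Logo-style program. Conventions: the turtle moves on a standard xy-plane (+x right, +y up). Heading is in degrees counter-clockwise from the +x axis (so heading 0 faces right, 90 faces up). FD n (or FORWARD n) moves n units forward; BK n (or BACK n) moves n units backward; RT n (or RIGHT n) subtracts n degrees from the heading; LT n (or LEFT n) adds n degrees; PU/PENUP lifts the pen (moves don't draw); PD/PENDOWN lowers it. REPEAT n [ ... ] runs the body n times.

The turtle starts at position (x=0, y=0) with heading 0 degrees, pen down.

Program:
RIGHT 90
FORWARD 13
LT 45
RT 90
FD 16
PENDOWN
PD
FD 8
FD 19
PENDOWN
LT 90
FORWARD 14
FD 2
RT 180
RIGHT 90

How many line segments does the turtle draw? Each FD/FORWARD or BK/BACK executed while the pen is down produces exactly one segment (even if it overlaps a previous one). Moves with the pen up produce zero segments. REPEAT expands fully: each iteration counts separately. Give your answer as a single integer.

Answer: 6

Derivation:
Executing turtle program step by step:
Start: pos=(0,0), heading=0, pen down
RT 90: heading 0 -> 270
FD 13: (0,0) -> (0,-13) [heading=270, draw]
LT 45: heading 270 -> 315
RT 90: heading 315 -> 225
FD 16: (0,-13) -> (-11.314,-24.314) [heading=225, draw]
PD: pen down
PD: pen down
FD 8: (-11.314,-24.314) -> (-16.971,-29.971) [heading=225, draw]
FD 19: (-16.971,-29.971) -> (-30.406,-43.406) [heading=225, draw]
PD: pen down
LT 90: heading 225 -> 315
FD 14: (-30.406,-43.406) -> (-20.506,-53.305) [heading=315, draw]
FD 2: (-20.506,-53.305) -> (-19.092,-54.719) [heading=315, draw]
RT 180: heading 315 -> 135
RT 90: heading 135 -> 45
Final: pos=(-19.092,-54.719), heading=45, 6 segment(s) drawn
Segments drawn: 6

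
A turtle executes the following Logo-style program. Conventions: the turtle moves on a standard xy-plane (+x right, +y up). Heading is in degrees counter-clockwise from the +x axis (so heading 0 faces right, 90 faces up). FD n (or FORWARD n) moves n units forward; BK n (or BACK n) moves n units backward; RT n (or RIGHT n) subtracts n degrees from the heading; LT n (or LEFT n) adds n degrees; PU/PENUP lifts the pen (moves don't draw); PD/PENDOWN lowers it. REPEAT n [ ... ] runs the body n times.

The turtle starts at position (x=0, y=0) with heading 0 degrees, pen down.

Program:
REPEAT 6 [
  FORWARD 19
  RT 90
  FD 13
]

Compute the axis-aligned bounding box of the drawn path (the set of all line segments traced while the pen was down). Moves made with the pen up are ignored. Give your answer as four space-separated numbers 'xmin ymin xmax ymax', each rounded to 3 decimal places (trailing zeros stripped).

Answer: -13 -32 19 0

Derivation:
Executing turtle program step by step:
Start: pos=(0,0), heading=0, pen down
REPEAT 6 [
  -- iteration 1/6 --
  FD 19: (0,0) -> (19,0) [heading=0, draw]
  RT 90: heading 0 -> 270
  FD 13: (19,0) -> (19,-13) [heading=270, draw]
  -- iteration 2/6 --
  FD 19: (19,-13) -> (19,-32) [heading=270, draw]
  RT 90: heading 270 -> 180
  FD 13: (19,-32) -> (6,-32) [heading=180, draw]
  -- iteration 3/6 --
  FD 19: (6,-32) -> (-13,-32) [heading=180, draw]
  RT 90: heading 180 -> 90
  FD 13: (-13,-32) -> (-13,-19) [heading=90, draw]
  -- iteration 4/6 --
  FD 19: (-13,-19) -> (-13,0) [heading=90, draw]
  RT 90: heading 90 -> 0
  FD 13: (-13,0) -> (0,0) [heading=0, draw]
  -- iteration 5/6 --
  FD 19: (0,0) -> (19,0) [heading=0, draw]
  RT 90: heading 0 -> 270
  FD 13: (19,0) -> (19,-13) [heading=270, draw]
  -- iteration 6/6 --
  FD 19: (19,-13) -> (19,-32) [heading=270, draw]
  RT 90: heading 270 -> 180
  FD 13: (19,-32) -> (6,-32) [heading=180, draw]
]
Final: pos=(6,-32), heading=180, 12 segment(s) drawn

Segment endpoints: x in {-13, -13, -13, 0, 0, 6, 6, 19, 19, 19, 19}, y in {-32, -32, -32, -19, -13, -13, 0, 0, 0}
xmin=-13, ymin=-32, xmax=19, ymax=0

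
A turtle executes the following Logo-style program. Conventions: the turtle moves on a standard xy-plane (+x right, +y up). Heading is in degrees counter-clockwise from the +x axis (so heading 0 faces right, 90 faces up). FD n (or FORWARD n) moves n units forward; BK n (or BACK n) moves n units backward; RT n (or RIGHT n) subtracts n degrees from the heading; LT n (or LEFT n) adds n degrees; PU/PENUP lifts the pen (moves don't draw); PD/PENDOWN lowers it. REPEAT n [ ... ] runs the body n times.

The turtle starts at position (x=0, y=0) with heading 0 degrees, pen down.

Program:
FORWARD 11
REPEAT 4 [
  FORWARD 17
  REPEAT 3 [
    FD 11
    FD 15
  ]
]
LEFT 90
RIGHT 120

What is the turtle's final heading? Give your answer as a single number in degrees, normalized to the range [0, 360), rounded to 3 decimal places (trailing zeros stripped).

Answer: 330

Derivation:
Executing turtle program step by step:
Start: pos=(0,0), heading=0, pen down
FD 11: (0,0) -> (11,0) [heading=0, draw]
REPEAT 4 [
  -- iteration 1/4 --
  FD 17: (11,0) -> (28,0) [heading=0, draw]
  REPEAT 3 [
    -- iteration 1/3 --
    FD 11: (28,0) -> (39,0) [heading=0, draw]
    FD 15: (39,0) -> (54,0) [heading=0, draw]
    -- iteration 2/3 --
    FD 11: (54,0) -> (65,0) [heading=0, draw]
    FD 15: (65,0) -> (80,0) [heading=0, draw]
    -- iteration 3/3 --
    FD 11: (80,0) -> (91,0) [heading=0, draw]
    FD 15: (91,0) -> (106,0) [heading=0, draw]
  ]
  -- iteration 2/4 --
  FD 17: (106,0) -> (123,0) [heading=0, draw]
  REPEAT 3 [
    -- iteration 1/3 --
    FD 11: (123,0) -> (134,0) [heading=0, draw]
    FD 15: (134,0) -> (149,0) [heading=0, draw]
    -- iteration 2/3 --
    FD 11: (149,0) -> (160,0) [heading=0, draw]
    FD 15: (160,0) -> (175,0) [heading=0, draw]
    -- iteration 3/3 --
    FD 11: (175,0) -> (186,0) [heading=0, draw]
    FD 15: (186,0) -> (201,0) [heading=0, draw]
  ]
  -- iteration 3/4 --
  FD 17: (201,0) -> (218,0) [heading=0, draw]
  REPEAT 3 [
    -- iteration 1/3 --
    FD 11: (218,0) -> (229,0) [heading=0, draw]
    FD 15: (229,0) -> (244,0) [heading=0, draw]
    -- iteration 2/3 --
    FD 11: (244,0) -> (255,0) [heading=0, draw]
    FD 15: (255,0) -> (270,0) [heading=0, draw]
    -- iteration 3/3 --
    FD 11: (270,0) -> (281,0) [heading=0, draw]
    FD 15: (281,0) -> (296,0) [heading=0, draw]
  ]
  -- iteration 4/4 --
  FD 17: (296,0) -> (313,0) [heading=0, draw]
  REPEAT 3 [
    -- iteration 1/3 --
    FD 11: (313,0) -> (324,0) [heading=0, draw]
    FD 15: (324,0) -> (339,0) [heading=0, draw]
    -- iteration 2/3 --
    FD 11: (339,0) -> (350,0) [heading=0, draw]
    FD 15: (350,0) -> (365,0) [heading=0, draw]
    -- iteration 3/3 --
    FD 11: (365,0) -> (376,0) [heading=0, draw]
    FD 15: (376,0) -> (391,0) [heading=0, draw]
  ]
]
LT 90: heading 0 -> 90
RT 120: heading 90 -> 330
Final: pos=(391,0), heading=330, 29 segment(s) drawn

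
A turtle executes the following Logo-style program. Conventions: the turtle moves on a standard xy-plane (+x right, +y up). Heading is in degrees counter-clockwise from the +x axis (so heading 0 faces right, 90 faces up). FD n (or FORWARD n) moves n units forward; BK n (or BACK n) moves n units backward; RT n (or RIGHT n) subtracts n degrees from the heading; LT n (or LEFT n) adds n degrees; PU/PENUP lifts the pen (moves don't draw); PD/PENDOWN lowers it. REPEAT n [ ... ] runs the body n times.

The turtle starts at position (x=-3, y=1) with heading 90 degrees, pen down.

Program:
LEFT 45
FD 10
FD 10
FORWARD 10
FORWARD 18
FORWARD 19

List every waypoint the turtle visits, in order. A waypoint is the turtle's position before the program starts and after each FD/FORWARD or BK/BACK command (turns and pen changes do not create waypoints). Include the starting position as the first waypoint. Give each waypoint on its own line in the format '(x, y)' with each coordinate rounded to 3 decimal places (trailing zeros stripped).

Answer: (-3, 1)
(-10.071, 8.071)
(-17.142, 15.142)
(-24.213, 22.213)
(-36.941, 34.941)
(-50.376, 48.376)

Derivation:
Executing turtle program step by step:
Start: pos=(-3,1), heading=90, pen down
LT 45: heading 90 -> 135
FD 10: (-3,1) -> (-10.071,8.071) [heading=135, draw]
FD 10: (-10.071,8.071) -> (-17.142,15.142) [heading=135, draw]
FD 10: (-17.142,15.142) -> (-24.213,22.213) [heading=135, draw]
FD 18: (-24.213,22.213) -> (-36.941,34.941) [heading=135, draw]
FD 19: (-36.941,34.941) -> (-50.376,48.376) [heading=135, draw]
Final: pos=(-50.376,48.376), heading=135, 5 segment(s) drawn
Waypoints (6 total):
(-3, 1)
(-10.071, 8.071)
(-17.142, 15.142)
(-24.213, 22.213)
(-36.941, 34.941)
(-50.376, 48.376)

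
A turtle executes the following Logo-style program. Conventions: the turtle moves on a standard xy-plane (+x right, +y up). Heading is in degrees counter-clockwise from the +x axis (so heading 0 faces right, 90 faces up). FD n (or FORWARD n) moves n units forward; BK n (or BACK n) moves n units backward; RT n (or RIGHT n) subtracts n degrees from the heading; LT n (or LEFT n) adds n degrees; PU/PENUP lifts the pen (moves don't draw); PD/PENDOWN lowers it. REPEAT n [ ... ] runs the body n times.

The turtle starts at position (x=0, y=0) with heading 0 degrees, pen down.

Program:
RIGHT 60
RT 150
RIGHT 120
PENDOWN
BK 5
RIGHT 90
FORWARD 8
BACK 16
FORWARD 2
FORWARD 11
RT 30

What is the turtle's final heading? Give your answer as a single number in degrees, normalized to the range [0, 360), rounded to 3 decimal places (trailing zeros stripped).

Answer: 270

Derivation:
Executing turtle program step by step:
Start: pos=(0,0), heading=0, pen down
RT 60: heading 0 -> 300
RT 150: heading 300 -> 150
RT 120: heading 150 -> 30
PD: pen down
BK 5: (0,0) -> (-4.33,-2.5) [heading=30, draw]
RT 90: heading 30 -> 300
FD 8: (-4.33,-2.5) -> (-0.33,-9.428) [heading=300, draw]
BK 16: (-0.33,-9.428) -> (-8.33,4.428) [heading=300, draw]
FD 2: (-8.33,4.428) -> (-7.33,2.696) [heading=300, draw]
FD 11: (-7.33,2.696) -> (-1.83,-6.83) [heading=300, draw]
RT 30: heading 300 -> 270
Final: pos=(-1.83,-6.83), heading=270, 5 segment(s) drawn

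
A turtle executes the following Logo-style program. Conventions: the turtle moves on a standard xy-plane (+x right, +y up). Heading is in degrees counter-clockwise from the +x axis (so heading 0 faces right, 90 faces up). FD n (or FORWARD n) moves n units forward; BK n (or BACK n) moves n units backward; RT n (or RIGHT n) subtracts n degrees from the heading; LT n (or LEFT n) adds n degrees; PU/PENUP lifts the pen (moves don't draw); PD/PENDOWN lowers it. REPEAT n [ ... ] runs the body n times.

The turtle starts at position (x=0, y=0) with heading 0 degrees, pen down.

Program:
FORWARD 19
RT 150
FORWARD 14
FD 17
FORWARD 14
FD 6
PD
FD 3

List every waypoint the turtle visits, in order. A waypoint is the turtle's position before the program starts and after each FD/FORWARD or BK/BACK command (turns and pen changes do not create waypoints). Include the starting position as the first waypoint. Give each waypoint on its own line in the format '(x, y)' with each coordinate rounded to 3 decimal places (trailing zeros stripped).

Executing turtle program step by step:
Start: pos=(0,0), heading=0, pen down
FD 19: (0,0) -> (19,0) [heading=0, draw]
RT 150: heading 0 -> 210
FD 14: (19,0) -> (6.876,-7) [heading=210, draw]
FD 17: (6.876,-7) -> (-7.847,-15.5) [heading=210, draw]
FD 14: (-7.847,-15.5) -> (-19.971,-22.5) [heading=210, draw]
FD 6: (-19.971,-22.5) -> (-25.167,-25.5) [heading=210, draw]
PD: pen down
FD 3: (-25.167,-25.5) -> (-27.765,-27) [heading=210, draw]
Final: pos=(-27.765,-27), heading=210, 6 segment(s) drawn
Waypoints (7 total):
(0, 0)
(19, 0)
(6.876, -7)
(-7.847, -15.5)
(-19.971, -22.5)
(-25.167, -25.5)
(-27.765, -27)

Answer: (0, 0)
(19, 0)
(6.876, -7)
(-7.847, -15.5)
(-19.971, -22.5)
(-25.167, -25.5)
(-27.765, -27)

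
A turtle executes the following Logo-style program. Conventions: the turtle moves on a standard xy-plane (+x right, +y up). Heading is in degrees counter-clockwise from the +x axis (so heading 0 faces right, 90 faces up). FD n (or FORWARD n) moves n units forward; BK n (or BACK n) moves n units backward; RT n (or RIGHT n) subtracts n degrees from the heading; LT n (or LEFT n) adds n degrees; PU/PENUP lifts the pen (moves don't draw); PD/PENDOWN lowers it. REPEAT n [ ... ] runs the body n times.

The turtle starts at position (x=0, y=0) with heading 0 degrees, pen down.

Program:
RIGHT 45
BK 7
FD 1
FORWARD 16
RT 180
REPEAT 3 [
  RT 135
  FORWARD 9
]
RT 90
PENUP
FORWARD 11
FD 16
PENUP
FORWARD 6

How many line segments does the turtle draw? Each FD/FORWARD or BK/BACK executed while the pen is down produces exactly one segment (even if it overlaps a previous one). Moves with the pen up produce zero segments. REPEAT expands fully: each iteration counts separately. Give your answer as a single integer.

Answer: 6

Derivation:
Executing turtle program step by step:
Start: pos=(0,0), heading=0, pen down
RT 45: heading 0 -> 315
BK 7: (0,0) -> (-4.95,4.95) [heading=315, draw]
FD 1: (-4.95,4.95) -> (-4.243,4.243) [heading=315, draw]
FD 16: (-4.243,4.243) -> (7.071,-7.071) [heading=315, draw]
RT 180: heading 315 -> 135
REPEAT 3 [
  -- iteration 1/3 --
  RT 135: heading 135 -> 0
  FD 9: (7.071,-7.071) -> (16.071,-7.071) [heading=0, draw]
  -- iteration 2/3 --
  RT 135: heading 0 -> 225
  FD 9: (16.071,-7.071) -> (9.707,-13.435) [heading=225, draw]
  -- iteration 3/3 --
  RT 135: heading 225 -> 90
  FD 9: (9.707,-13.435) -> (9.707,-4.435) [heading=90, draw]
]
RT 90: heading 90 -> 0
PU: pen up
FD 11: (9.707,-4.435) -> (20.707,-4.435) [heading=0, move]
FD 16: (20.707,-4.435) -> (36.707,-4.435) [heading=0, move]
PU: pen up
FD 6: (36.707,-4.435) -> (42.707,-4.435) [heading=0, move]
Final: pos=(42.707,-4.435), heading=0, 6 segment(s) drawn
Segments drawn: 6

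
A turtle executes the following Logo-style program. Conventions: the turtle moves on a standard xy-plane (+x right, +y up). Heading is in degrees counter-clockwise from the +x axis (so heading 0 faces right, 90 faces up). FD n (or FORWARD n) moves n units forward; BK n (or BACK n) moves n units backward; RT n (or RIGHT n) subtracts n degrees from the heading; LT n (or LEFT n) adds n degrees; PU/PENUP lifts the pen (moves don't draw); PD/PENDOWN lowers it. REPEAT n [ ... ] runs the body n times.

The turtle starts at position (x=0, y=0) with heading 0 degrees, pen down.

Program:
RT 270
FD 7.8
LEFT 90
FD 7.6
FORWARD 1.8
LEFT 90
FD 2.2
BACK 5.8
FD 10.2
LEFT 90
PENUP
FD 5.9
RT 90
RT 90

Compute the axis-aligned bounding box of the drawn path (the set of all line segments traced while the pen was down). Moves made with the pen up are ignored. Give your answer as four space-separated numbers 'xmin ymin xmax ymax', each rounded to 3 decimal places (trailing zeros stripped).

Answer: -9.4 0 0 11.4

Derivation:
Executing turtle program step by step:
Start: pos=(0,0), heading=0, pen down
RT 270: heading 0 -> 90
FD 7.8: (0,0) -> (0,7.8) [heading=90, draw]
LT 90: heading 90 -> 180
FD 7.6: (0,7.8) -> (-7.6,7.8) [heading=180, draw]
FD 1.8: (-7.6,7.8) -> (-9.4,7.8) [heading=180, draw]
LT 90: heading 180 -> 270
FD 2.2: (-9.4,7.8) -> (-9.4,5.6) [heading=270, draw]
BK 5.8: (-9.4,5.6) -> (-9.4,11.4) [heading=270, draw]
FD 10.2: (-9.4,11.4) -> (-9.4,1.2) [heading=270, draw]
LT 90: heading 270 -> 0
PU: pen up
FD 5.9: (-9.4,1.2) -> (-3.5,1.2) [heading=0, move]
RT 90: heading 0 -> 270
RT 90: heading 270 -> 180
Final: pos=(-3.5,1.2), heading=180, 6 segment(s) drawn

Segment endpoints: x in {-9.4, -7.6, 0, 0}, y in {0, 1.2, 5.6, 7.8, 7.8, 11.4}
xmin=-9.4, ymin=0, xmax=0, ymax=11.4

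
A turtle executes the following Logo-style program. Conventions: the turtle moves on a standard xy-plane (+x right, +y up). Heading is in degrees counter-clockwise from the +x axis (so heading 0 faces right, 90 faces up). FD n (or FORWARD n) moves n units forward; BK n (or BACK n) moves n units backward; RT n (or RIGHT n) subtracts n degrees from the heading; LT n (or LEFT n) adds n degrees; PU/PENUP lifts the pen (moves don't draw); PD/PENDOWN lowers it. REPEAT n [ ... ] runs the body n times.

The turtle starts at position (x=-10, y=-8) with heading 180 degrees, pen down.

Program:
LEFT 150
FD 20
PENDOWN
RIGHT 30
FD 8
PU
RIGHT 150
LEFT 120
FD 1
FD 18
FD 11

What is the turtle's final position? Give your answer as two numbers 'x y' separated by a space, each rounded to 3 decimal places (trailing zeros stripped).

Executing turtle program step by step:
Start: pos=(-10,-8), heading=180, pen down
LT 150: heading 180 -> 330
FD 20: (-10,-8) -> (7.321,-18) [heading=330, draw]
PD: pen down
RT 30: heading 330 -> 300
FD 8: (7.321,-18) -> (11.321,-24.928) [heading=300, draw]
PU: pen up
RT 150: heading 300 -> 150
LT 120: heading 150 -> 270
FD 1: (11.321,-24.928) -> (11.321,-25.928) [heading=270, move]
FD 18: (11.321,-25.928) -> (11.321,-43.928) [heading=270, move]
FD 11: (11.321,-43.928) -> (11.321,-54.928) [heading=270, move]
Final: pos=(11.321,-54.928), heading=270, 2 segment(s) drawn

Answer: 11.321 -54.928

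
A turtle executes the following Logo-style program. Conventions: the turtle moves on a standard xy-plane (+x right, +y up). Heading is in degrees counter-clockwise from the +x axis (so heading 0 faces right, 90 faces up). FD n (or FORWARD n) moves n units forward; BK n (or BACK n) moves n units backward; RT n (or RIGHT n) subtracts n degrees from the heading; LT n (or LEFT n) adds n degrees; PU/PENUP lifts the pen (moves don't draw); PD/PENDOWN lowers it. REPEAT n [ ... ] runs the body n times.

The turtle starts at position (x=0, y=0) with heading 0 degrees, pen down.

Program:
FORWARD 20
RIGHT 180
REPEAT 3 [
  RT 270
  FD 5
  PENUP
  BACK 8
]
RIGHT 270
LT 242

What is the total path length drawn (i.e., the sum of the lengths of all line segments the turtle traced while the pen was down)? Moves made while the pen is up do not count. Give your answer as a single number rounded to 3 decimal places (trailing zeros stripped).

Answer: 25

Derivation:
Executing turtle program step by step:
Start: pos=(0,0), heading=0, pen down
FD 20: (0,0) -> (20,0) [heading=0, draw]
RT 180: heading 0 -> 180
REPEAT 3 [
  -- iteration 1/3 --
  RT 270: heading 180 -> 270
  FD 5: (20,0) -> (20,-5) [heading=270, draw]
  PU: pen up
  BK 8: (20,-5) -> (20,3) [heading=270, move]
  -- iteration 2/3 --
  RT 270: heading 270 -> 0
  FD 5: (20,3) -> (25,3) [heading=0, move]
  PU: pen up
  BK 8: (25,3) -> (17,3) [heading=0, move]
  -- iteration 3/3 --
  RT 270: heading 0 -> 90
  FD 5: (17,3) -> (17,8) [heading=90, move]
  PU: pen up
  BK 8: (17,8) -> (17,0) [heading=90, move]
]
RT 270: heading 90 -> 180
LT 242: heading 180 -> 62
Final: pos=(17,0), heading=62, 2 segment(s) drawn

Segment lengths:
  seg 1: (0,0) -> (20,0), length = 20
  seg 2: (20,0) -> (20,-5), length = 5
Total = 25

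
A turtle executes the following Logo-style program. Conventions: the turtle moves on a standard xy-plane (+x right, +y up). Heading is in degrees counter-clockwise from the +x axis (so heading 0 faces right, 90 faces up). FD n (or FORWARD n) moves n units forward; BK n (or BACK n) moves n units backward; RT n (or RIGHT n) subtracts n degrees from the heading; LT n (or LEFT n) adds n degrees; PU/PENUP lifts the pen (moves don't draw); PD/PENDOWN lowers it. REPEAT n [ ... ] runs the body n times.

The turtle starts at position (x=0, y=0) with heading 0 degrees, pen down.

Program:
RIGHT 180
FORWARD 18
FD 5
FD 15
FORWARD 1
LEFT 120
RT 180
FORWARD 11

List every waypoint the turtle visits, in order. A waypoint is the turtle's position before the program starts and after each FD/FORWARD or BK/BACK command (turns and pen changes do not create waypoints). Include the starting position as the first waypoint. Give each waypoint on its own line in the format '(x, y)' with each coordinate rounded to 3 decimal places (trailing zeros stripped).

Executing turtle program step by step:
Start: pos=(0,0), heading=0, pen down
RT 180: heading 0 -> 180
FD 18: (0,0) -> (-18,0) [heading=180, draw]
FD 5: (-18,0) -> (-23,0) [heading=180, draw]
FD 15: (-23,0) -> (-38,0) [heading=180, draw]
FD 1: (-38,0) -> (-39,0) [heading=180, draw]
LT 120: heading 180 -> 300
RT 180: heading 300 -> 120
FD 11: (-39,0) -> (-44.5,9.526) [heading=120, draw]
Final: pos=(-44.5,9.526), heading=120, 5 segment(s) drawn
Waypoints (6 total):
(0, 0)
(-18, 0)
(-23, 0)
(-38, 0)
(-39, 0)
(-44.5, 9.526)

Answer: (0, 0)
(-18, 0)
(-23, 0)
(-38, 0)
(-39, 0)
(-44.5, 9.526)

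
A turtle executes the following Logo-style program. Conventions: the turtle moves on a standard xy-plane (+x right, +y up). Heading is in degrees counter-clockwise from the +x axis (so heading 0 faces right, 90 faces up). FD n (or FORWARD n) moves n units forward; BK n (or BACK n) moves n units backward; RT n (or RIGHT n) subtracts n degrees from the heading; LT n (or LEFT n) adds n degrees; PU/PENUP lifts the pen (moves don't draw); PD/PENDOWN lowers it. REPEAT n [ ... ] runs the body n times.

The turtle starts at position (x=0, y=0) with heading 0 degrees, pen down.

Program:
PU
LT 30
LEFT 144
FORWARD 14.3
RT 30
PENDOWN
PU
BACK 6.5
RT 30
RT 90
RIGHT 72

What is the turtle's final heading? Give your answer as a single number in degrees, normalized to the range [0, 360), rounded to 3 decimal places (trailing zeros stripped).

Answer: 312

Derivation:
Executing turtle program step by step:
Start: pos=(0,0), heading=0, pen down
PU: pen up
LT 30: heading 0 -> 30
LT 144: heading 30 -> 174
FD 14.3: (0,0) -> (-14.222,1.495) [heading=174, move]
RT 30: heading 174 -> 144
PD: pen down
PU: pen up
BK 6.5: (-14.222,1.495) -> (-8.963,-2.326) [heading=144, move]
RT 30: heading 144 -> 114
RT 90: heading 114 -> 24
RT 72: heading 24 -> 312
Final: pos=(-8.963,-2.326), heading=312, 0 segment(s) drawn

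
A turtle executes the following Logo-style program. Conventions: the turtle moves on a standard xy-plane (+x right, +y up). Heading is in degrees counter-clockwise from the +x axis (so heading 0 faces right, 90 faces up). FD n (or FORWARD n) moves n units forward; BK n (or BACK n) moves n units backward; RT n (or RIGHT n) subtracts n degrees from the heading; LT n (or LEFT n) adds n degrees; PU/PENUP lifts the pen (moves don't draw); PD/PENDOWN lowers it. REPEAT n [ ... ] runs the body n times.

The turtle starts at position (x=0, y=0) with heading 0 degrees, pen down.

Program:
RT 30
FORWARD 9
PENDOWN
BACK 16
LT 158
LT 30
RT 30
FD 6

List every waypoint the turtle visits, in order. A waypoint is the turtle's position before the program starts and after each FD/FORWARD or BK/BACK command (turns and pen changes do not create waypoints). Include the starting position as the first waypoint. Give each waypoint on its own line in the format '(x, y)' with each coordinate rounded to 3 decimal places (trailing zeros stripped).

Answer: (0, 0)
(7.794, -4.5)
(-6.062, 3.5)
(-9.756, 8.228)

Derivation:
Executing turtle program step by step:
Start: pos=(0,0), heading=0, pen down
RT 30: heading 0 -> 330
FD 9: (0,0) -> (7.794,-4.5) [heading=330, draw]
PD: pen down
BK 16: (7.794,-4.5) -> (-6.062,3.5) [heading=330, draw]
LT 158: heading 330 -> 128
LT 30: heading 128 -> 158
RT 30: heading 158 -> 128
FD 6: (-6.062,3.5) -> (-9.756,8.228) [heading=128, draw]
Final: pos=(-9.756,8.228), heading=128, 3 segment(s) drawn
Waypoints (4 total):
(0, 0)
(7.794, -4.5)
(-6.062, 3.5)
(-9.756, 8.228)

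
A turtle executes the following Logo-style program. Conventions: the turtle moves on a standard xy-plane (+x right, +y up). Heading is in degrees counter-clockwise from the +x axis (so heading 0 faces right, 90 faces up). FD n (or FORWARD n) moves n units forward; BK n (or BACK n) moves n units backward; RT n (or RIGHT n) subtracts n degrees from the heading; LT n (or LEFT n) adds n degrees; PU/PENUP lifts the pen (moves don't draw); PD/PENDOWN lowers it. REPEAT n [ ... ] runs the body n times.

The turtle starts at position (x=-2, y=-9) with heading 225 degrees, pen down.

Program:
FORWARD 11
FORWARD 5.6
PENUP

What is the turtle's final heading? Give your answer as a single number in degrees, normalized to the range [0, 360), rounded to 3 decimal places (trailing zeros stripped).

Executing turtle program step by step:
Start: pos=(-2,-9), heading=225, pen down
FD 11: (-2,-9) -> (-9.778,-16.778) [heading=225, draw]
FD 5.6: (-9.778,-16.778) -> (-13.738,-20.738) [heading=225, draw]
PU: pen up
Final: pos=(-13.738,-20.738), heading=225, 2 segment(s) drawn

Answer: 225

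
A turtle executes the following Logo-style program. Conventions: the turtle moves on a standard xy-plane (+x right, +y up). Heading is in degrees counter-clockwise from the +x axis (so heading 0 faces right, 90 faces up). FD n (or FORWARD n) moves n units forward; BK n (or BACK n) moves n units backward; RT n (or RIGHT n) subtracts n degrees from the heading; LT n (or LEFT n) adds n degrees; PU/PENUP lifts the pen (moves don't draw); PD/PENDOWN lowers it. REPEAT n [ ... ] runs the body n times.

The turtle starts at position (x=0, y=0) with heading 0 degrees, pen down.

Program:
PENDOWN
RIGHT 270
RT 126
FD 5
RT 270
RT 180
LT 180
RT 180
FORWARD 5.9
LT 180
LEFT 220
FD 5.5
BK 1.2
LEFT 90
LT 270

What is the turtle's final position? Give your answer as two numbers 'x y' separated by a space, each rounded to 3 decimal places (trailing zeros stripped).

Answer: 0.877 -12.002

Derivation:
Executing turtle program step by step:
Start: pos=(0,0), heading=0, pen down
PD: pen down
RT 270: heading 0 -> 90
RT 126: heading 90 -> 324
FD 5: (0,0) -> (4.045,-2.939) [heading=324, draw]
RT 270: heading 324 -> 54
RT 180: heading 54 -> 234
LT 180: heading 234 -> 54
RT 180: heading 54 -> 234
FD 5.9: (4.045,-2.939) -> (0.577,-7.712) [heading=234, draw]
LT 180: heading 234 -> 54
LT 220: heading 54 -> 274
FD 5.5: (0.577,-7.712) -> (0.961,-13.199) [heading=274, draw]
BK 1.2: (0.961,-13.199) -> (0.877,-12.002) [heading=274, draw]
LT 90: heading 274 -> 4
LT 270: heading 4 -> 274
Final: pos=(0.877,-12.002), heading=274, 4 segment(s) drawn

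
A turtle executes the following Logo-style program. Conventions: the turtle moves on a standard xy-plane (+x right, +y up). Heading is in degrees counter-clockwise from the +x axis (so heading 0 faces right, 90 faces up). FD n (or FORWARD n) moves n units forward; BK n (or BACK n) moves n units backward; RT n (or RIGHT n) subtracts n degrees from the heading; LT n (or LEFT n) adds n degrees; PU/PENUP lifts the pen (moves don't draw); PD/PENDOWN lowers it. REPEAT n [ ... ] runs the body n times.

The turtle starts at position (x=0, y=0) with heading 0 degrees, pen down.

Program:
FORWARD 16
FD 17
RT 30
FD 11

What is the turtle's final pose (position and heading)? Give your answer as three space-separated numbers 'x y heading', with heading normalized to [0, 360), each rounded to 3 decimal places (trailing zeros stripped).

Answer: 42.526 -5.5 330

Derivation:
Executing turtle program step by step:
Start: pos=(0,0), heading=0, pen down
FD 16: (0,0) -> (16,0) [heading=0, draw]
FD 17: (16,0) -> (33,0) [heading=0, draw]
RT 30: heading 0 -> 330
FD 11: (33,0) -> (42.526,-5.5) [heading=330, draw]
Final: pos=(42.526,-5.5), heading=330, 3 segment(s) drawn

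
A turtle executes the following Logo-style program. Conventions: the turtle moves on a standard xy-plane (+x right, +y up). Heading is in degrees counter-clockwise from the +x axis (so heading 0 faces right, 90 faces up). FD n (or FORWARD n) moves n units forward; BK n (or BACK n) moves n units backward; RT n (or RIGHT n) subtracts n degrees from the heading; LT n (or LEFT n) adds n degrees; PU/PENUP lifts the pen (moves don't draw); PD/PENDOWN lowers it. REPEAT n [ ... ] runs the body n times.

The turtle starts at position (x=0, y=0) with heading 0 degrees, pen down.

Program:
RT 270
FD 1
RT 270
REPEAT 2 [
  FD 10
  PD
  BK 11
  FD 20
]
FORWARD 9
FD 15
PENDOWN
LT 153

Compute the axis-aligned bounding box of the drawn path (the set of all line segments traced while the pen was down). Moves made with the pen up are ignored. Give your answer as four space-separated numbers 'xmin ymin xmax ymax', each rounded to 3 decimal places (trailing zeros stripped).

Executing turtle program step by step:
Start: pos=(0,0), heading=0, pen down
RT 270: heading 0 -> 90
FD 1: (0,0) -> (0,1) [heading=90, draw]
RT 270: heading 90 -> 180
REPEAT 2 [
  -- iteration 1/2 --
  FD 10: (0,1) -> (-10,1) [heading=180, draw]
  PD: pen down
  BK 11: (-10,1) -> (1,1) [heading=180, draw]
  FD 20: (1,1) -> (-19,1) [heading=180, draw]
  -- iteration 2/2 --
  FD 10: (-19,1) -> (-29,1) [heading=180, draw]
  PD: pen down
  BK 11: (-29,1) -> (-18,1) [heading=180, draw]
  FD 20: (-18,1) -> (-38,1) [heading=180, draw]
]
FD 9: (-38,1) -> (-47,1) [heading=180, draw]
FD 15: (-47,1) -> (-62,1) [heading=180, draw]
PD: pen down
LT 153: heading 180 -> 333
Final: pos=(-62,1), heading=333, 9 segment(s) drawn

Segment endpoints: x in {-62, -47, -38, -29, -19, -18, -10, 0, 0, 1}, y in {0, 1, 1, 1, 1, 1, 1, 1, 1, 1}
xmin=-62, ymin=0, xmax=1, ymax=1

Answer: -62 0 1 1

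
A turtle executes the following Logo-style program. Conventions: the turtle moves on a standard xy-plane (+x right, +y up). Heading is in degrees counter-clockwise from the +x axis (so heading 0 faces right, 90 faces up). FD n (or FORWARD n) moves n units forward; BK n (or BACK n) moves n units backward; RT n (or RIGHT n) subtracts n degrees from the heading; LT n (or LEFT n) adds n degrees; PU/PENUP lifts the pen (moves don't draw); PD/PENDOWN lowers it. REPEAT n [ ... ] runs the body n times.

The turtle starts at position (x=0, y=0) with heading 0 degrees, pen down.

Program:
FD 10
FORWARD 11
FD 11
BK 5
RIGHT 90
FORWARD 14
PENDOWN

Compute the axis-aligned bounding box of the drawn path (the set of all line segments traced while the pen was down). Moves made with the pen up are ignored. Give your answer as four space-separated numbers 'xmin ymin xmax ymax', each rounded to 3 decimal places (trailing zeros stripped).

Executing turtle program step by step:
Start: pos=(0,0), heading=0, pen down
FD 10: (0,0) -> (10,0) [heading=0, draw]
FD 11: (10,0) -> (21,0) [heading=0, draw]
FD 11: (21,0) -> (32,0) [heading=0, draw]
BK 5: (32,0) -> (27,0) [heading=0, draw]
RT 90: heading 0 -> 270
FD 14: (27,0) -> (27,-14) [heading=270, draw]
PD: pen down
Final: pos=(27,-14), heading=270, 5 segment(s) drawn

Segment endpoints: x in {0, 10, 21, 27, 32}, y in {-14, 0}
xmin=0, ymin=-14, xmax=32, ymax=0

Answer: 0 -14 32 0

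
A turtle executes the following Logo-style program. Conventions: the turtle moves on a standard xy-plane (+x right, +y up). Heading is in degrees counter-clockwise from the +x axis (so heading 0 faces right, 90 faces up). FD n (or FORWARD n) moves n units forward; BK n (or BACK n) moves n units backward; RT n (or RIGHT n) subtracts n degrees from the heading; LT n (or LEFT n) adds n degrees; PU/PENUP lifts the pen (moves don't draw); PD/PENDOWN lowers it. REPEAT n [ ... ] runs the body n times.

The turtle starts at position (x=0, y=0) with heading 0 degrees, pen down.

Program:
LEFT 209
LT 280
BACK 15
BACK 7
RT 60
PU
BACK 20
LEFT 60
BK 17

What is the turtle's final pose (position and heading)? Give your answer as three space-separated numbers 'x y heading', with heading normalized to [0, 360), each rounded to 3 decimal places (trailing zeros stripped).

Executing turtle program step by step:
Start: pos=(0,0), heading=0, pen down
LT 209: heading 0 -> 209
LT 280: heading 209 -> 129
BK 15: (0,0) -> (9.44,-11.657) [heading=129, draw]
BK 7: (9.44,-11.657) -> (13.845,-17.097) [heading=129, draw]
RT 60: heading 129 -> 69
PU: pen up
BK 20: (13.845,-17.097) -> (6.678,-35.769) [heading=69, move]
LT 60: heading 69 -> 129
BK 17: (6.678,-35.769) -> (17.376,-48.98) [heading=129, move]
Final: pos=(17.376,-48.98), heading=129, 2 segment(s) drawn

Answer: 17.376 -48.98 129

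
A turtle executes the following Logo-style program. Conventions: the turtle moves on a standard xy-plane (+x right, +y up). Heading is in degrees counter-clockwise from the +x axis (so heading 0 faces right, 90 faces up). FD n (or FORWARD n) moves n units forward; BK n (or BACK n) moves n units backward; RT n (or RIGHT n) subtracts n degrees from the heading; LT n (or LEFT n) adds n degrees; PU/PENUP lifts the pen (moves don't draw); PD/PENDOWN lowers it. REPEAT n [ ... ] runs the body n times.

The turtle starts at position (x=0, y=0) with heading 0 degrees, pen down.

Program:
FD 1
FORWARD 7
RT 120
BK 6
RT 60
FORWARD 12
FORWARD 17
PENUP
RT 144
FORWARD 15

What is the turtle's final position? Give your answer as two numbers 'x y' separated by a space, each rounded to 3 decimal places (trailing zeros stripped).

Answer: -5.865 14.013

Derivation:
Executing turtle program step by step:
Start: pos=(0,0), heading=0, pen down
FD 1: (0,0) -> (1,0) [heading=0, draw]
FD 7: (1,0) -> (8,0) [heading=0, draw]
RT 120: heading 0 -> 240
BK 6: (8,0) -> (11,5.196) [heading=240, draw]
RT 60: heading 240 -> 180
FD 12: (11,5.196) -> (-1,5.196) [heading=180, draw]
FD 17: (-1,5.196) -> (-18,5.196) [heading=180, draw]
PU: pen up
RT 144: heading 180 -> 36
FD 15: (-18,5.196) -> (-5.865,14.013) [heading=36, move]
Final: pos=(-5.865,14.013), heading=36, 5 segment(s) drawn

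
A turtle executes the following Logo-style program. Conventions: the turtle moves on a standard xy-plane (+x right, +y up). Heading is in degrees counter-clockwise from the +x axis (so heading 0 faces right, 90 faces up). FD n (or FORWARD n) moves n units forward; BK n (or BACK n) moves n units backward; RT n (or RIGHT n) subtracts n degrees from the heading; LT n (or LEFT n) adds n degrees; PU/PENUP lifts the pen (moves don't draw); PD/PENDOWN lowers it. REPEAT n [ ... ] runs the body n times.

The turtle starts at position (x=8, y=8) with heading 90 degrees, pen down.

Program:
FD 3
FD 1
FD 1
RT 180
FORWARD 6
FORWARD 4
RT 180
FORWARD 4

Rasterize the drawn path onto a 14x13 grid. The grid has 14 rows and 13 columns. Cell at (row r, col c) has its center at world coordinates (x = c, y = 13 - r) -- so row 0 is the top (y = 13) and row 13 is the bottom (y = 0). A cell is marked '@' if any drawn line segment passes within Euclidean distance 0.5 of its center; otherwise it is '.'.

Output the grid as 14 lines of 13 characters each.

Answer: ........@....
........@....
........@....
........@....
........@....
........@....
........@....
........@....
........@....
........@....
........@....
.............
.............
.............

Derivation:
Segment 0: (8,8) -> (8,11)
Segment 1: (8,11) -> (8,12)
Segment 2: (8,12) -> (8,13)
Segment 3: (8,13) -> (8,7)
Segment 4: (8,7) -> (8,3)
Segment 5: (8,3) -> (8,7)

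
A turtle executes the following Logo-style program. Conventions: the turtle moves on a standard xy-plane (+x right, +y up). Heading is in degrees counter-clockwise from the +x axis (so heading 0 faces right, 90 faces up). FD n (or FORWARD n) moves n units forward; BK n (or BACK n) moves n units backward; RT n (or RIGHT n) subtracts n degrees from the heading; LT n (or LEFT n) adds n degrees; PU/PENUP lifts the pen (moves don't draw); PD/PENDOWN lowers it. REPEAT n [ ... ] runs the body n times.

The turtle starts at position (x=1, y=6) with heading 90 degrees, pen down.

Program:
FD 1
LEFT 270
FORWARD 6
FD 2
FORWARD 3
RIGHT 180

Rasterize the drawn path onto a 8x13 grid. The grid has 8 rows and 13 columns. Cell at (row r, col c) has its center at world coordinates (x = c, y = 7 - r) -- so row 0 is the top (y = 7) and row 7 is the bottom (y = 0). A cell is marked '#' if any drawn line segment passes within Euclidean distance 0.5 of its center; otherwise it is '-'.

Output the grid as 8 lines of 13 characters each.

Segment 0: (1,6) -> (1,7)
Segment 1: (1,7) -> (7,7)
Segment 2: (7,7) -> (9,7)
Segment 3: (9,7) -> (12,7)

Answer: -############
-#-----------
-------------
-------------
-------------
-------------
-------------
-------------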